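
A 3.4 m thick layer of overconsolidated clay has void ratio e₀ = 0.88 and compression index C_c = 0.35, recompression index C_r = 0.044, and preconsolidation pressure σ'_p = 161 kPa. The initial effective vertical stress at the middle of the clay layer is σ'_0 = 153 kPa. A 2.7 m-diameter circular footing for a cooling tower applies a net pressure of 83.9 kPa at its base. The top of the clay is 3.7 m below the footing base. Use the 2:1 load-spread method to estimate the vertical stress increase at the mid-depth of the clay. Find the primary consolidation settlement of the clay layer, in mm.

S_c ≈ 4.01 mm

Mid-depth of clay below the footing base: z = 3.7 + 3.4/2 = 5.4 m.
Stress increase at mid-clay by the 2:1 spreading method:
Δσ ≈ qD²/(D+z)² = 83.9×2.7²/(2.7+5.4)² = 9.3222 kPa
Final effective stress: σ'_f = 153 + 9.3222 = 162.32 kPa.
σ'_f = 162.32 > σ'_p = 161 kPa, so the stress path crosses the preconsolidation pressure — recompression up to σ'_p, then virgin compression beyond:
S_c = H/(1+e₀)·[C_r·log₁₀(σ'_p/σ'_0) + C_c·log₁₀(σ'_f/σ'_p)]
    = 3.4/1.88 × [0.044×log₁₀(161/153) + 0.35×log₁₀(162.32/161)]
    = 1.8085 × [0.00097392 + 0.0012412] = 0.004006 m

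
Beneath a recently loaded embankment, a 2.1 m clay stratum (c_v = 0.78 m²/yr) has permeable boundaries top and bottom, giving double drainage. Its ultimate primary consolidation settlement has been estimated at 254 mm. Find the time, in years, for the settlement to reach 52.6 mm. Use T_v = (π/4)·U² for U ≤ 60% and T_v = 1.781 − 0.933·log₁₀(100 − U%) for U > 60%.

t ≈ 0.0476 years

Drainage path length: H_d = H/2 = 1.05 m (double drainage).
U = S(t)/S_ult = 52.6/254 = 0.2071.
U ≤ 60%: T_v = (π/4)·U² = (π/4)×0.20709² = 0.033682.
t = T_v·H_d²/c_v = 0.033682×1.05²/0.78 = 0.04761 years.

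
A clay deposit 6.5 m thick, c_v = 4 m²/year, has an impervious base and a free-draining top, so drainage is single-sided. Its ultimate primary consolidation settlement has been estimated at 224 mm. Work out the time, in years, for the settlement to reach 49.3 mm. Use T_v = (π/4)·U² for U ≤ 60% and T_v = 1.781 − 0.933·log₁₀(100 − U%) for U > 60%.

Drainage path length: H_d = H = 6.5 m (single drainage).
U = S(t)/S_ult = 49.3/224 = 0.2201.
U ≤ 60%: T_v = (π/4)·U² = (π/4)×0.22009² = 0.038044.
t = T_v·H_d²/c_v = 0.038044×6.5²/4 = 0.4018 years.

t ≈ 0.402 years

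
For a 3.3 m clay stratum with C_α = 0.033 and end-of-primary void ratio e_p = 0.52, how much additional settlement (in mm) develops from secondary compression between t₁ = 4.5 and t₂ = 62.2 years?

Secondary compression: S_s = C_α·H/(1+e_p)·log₁₀(t₂/t₁)
S_s = 0.033×3.3/(1+0.52)×log₁₀(62.2/4.5)
    = 0.07164 × 1.141 = 0.08172 m

S_s ≈ 81.7 mm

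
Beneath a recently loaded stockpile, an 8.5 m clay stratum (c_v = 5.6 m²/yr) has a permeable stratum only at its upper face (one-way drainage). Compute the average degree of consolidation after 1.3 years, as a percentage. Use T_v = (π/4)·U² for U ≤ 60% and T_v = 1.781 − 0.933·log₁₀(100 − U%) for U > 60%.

Drainage path length: H_d = H = 8.5 m (single drainage).
T_v = c_v·t/H_d² = 5.6×1.3/8.5² = 0.10076.
T_v = 0.10076 corresponds to the U ≤ 60% branch:
U = √(4T_v/π) = 0.3582

U ≈ 35.8 %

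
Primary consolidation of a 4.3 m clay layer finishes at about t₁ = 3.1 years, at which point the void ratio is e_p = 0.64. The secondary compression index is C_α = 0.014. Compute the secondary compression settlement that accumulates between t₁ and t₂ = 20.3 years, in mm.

Secondary compression: S_s = C_α·H/(1+e_p)·log₁₀(t₂/t₁)
S_s = 0.014×4.3/(1+0.64)×log₁₀(20.3/3.1)
    = 0.03671 × 0.8161 = 0.02996 m

S_s ≈ 30 mm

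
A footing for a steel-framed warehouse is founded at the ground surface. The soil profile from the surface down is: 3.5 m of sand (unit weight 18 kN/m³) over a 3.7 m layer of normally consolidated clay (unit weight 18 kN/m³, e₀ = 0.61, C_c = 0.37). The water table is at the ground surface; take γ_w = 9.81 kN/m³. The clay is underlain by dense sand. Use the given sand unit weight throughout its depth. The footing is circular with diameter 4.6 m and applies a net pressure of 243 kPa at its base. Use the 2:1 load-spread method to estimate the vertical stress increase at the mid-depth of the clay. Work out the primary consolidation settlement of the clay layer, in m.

Mid-depth of clay below the ground surface: z = 3.5 + 3.7/2 = 5.35 m.
Total vertical stress at mid-clay: σ_v = 18×3.5 + 18×1.85 = 96.3 kPa.
Pore pressure: u = 9.81×(5.35 − 0) = 52.483 kPa.
Initial effective stress: σ'_0 = σ_v − u = 96.3 − 52.483 = 43.817 kPa.
Stress increase at mid-clay by the 2:1 spreading method:
Δσ ≈ qD²/(D+z)² = 243×4.6²/(4.6+5.35)² = 51.937 kPa
Final effective stress: σ'_f = σ'_0 + Δσ = 43.817 + 51.937 = 95.754 kPa.
Normally consolidated clay, so the full stress increment lies on the virgin compression line:
S_c = C_c·H/(1+e₀)·log₁₀(σ'_f/σ'_0) = 0.37×3.7/(1+0.61)×log₁₀(95.754/43.817)
    = 0.85031 × 0.33951 = 0.2887 m

S_c ≈ 0.289 m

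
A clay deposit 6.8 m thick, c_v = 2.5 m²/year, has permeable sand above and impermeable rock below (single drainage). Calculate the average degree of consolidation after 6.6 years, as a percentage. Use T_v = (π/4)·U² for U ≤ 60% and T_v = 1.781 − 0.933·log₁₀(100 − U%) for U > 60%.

Drainage path length: H_d = H = 6.8 m (single drainage).
T_v = c_v·t/H_d² = 2.5×6.6/6.8² = 0.35683.
T_v = 0.35683 corresponds to the U > 60% branch:
U = 1 − 10^((1.781 − T_v)/0.933)/100 = 0.6639

U ≈ 66.4 %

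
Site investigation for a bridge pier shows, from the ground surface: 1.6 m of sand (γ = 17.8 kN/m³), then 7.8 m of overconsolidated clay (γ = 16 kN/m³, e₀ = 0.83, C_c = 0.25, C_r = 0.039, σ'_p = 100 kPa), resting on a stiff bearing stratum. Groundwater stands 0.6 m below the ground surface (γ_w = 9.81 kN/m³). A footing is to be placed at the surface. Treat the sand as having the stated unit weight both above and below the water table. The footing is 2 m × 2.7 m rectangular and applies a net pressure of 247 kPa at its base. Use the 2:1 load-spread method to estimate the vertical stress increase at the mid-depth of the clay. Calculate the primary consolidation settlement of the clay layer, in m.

S_c ≈ 0.0296 m

Mid-depth of clay below the ground surface: z = 1.6 + 7.8/2 = 5.5 m.
Total vertical stress at mid-clay: σ_v = 17.8×1.6 + 16×3.9 = 90.88 kPa.
Pore pressure: u = 9.81×(5.5 − 0.6) = 48.069 kPa.
Initial effective stress: σ'_0 = σ_v − u = 90.88 − 48.069 = 42.811 kPa.
Stress increase at mid-clay by the 2:1 spreading method:
Δσ = qBL/((B+z)(L+z)) = 247×2×2.7/((2+5.5)(2.7+5.5)) = 21.688 kPa
Final effective stress: σ'_f = 42.811 + 21.688 = 64.499 kPa.
σ'_f = 64.499 ≤ σ'_p = 100 kPa, so the clay remains overconsolidated and only the recompression index applies:
S_c = C_r·H/(1+e₀)·log₁₀(σ'_f/σ'_0) = 0.039×7.8/1.83×log₁₀(64.499/42.811)
    = 0.16623 × 0.178 = 0.02959 m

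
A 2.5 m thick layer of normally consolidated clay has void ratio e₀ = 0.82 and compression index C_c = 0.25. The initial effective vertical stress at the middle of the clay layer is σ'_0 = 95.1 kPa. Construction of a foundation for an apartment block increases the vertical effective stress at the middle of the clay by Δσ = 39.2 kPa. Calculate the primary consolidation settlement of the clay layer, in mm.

Final effective stress: σ'_f = σ'_0 + Δσ = 95.1 + 39.2 = 134.3 kPa.
Normally consolidated clay, so the full stress increment lies on the virgin compression line:
S_c = C_c·H/(1+e₀)·log₁₀(σ'_f/σ'_0) = 0.25×2.5/(1+0.82)×log₁₀(134.3/95.1)
    = 0.34341 × 0.1499 = 0.05148 m

S_c ≈ 51.5 mm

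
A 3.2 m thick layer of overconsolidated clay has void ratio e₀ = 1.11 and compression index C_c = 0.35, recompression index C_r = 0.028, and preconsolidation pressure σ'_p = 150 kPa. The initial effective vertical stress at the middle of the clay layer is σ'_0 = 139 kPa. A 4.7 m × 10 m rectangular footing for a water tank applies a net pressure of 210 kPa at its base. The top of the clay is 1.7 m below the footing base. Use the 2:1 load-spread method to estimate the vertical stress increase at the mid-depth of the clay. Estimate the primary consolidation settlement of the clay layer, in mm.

S_c ≈ 102 mm

Mid-depth of clay below the footing base: z = 1.7 + 3.2/2 = 3.3 m.
Stress increase at mid-clay by the 2:1 spreading method:
Δσ = qBL/((B+z)(L+z)) = 210×4.7×10/((4.7+3.3)(10+3.3)) = 92.763 kPa
Final effective stress: σ'_f = 139 + 92.763 = 231.76 kPa.
σ'_f = 231.76 > σ'_p = 150 kPa, so the stress path crosses the preconsolidation pressure — recompression up to σ'_p, then virgin compression beyond:
S_c = H/(1+e₀)·[C_r·log₁₀(σ'_p/σ'_0) + C_c·log₁₀(σ'_f/σ'_p)]
    = 3.2/2.11 × [0.028×log₁₀(150/139) + 0.35×log₁₀(231.76/150)]
    = 1.5166 × [0.00092614 + 0.066132] = 0.1017 m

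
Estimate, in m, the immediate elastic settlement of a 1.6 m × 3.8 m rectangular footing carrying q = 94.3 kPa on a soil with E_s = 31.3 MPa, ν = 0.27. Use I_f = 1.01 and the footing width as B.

Immediate (elastic) settlement: S_e = q·B·(1−ν²)/E_s · I_f.
E_s = 31.3 MPa = 31300 kPa.
S_e = 94.3 × 1.6 × (1 − 0.27²) / 31300 × 1.01
    = 94.3 × 1.6 × 0.9271 / 31300 × 1.01
    = 0.004514 m

S_e ≈ 0.00451 m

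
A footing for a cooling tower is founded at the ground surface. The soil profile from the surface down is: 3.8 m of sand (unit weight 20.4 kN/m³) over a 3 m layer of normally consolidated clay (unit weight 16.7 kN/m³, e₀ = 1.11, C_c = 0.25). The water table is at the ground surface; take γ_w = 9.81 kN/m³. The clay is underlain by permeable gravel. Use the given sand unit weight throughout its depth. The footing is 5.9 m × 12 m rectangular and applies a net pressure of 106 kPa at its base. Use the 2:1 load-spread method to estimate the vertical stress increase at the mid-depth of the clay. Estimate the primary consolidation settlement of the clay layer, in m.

Mid-depth of clay below the ground surface: z = 3.8 + 3/2 = 5.3 m.
Total vertical stress at mid-clay: σ_v = 20.4×3.8 + 16.7×1.5 = 102.57 kPa.
Pore pressure: u = 9.81×(5.3 − 0) = 51.993 kPa.
Initial effective stress: σ'_0 = σ_v − u = 102.57 − 51.993 = 50.577 kPa.
Stress increase at mid-clay by the 2:1 spreading method:
Δσ = qBL/((B+z)(L+z)) = 106×5.9×12/((5.9+5.3)(12+5.3)) = 38.732 kPa
Final effective stress: σ'_f = σ'_0 + Δσ = 50.577 + 38.732 = 89.309 kPa.
Normally consolidated clay, so the full stress increment lies on the virgin compression line:
S_c = C_c·H/(1+e₀)·log₁₀(σ'_f/σ'_0) = 0.25×3/(1+1.11)×log₁₀(89.309/50.577)
    = 0.35545 × 0.24694 = 0.08777 m

S_c ≈ 0.0878 m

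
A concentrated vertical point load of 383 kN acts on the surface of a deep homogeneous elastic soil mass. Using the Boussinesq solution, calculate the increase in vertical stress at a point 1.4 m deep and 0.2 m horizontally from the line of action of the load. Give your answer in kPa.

Boussinesq vertical stress below a point load on an elastic half-space:
Δσ_z = 3P/(2πz²) · [1 + (r/z)²]^(−5/2)
r/z = 0.2/1.4 = 0.14286; [1+(r/z)²]^(−5/2) = 0.95075.
Δσ_z = 3×383/(2π×1.4²) × 0.95075 = 93.301 × 0.95075 = 88.71 kPa

Δσ_z ≈ 88.7 kPa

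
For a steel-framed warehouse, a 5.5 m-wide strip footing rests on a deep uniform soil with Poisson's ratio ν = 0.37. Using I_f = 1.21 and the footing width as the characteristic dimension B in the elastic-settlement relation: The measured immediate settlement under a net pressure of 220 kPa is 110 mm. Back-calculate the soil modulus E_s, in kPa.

S_e = q·B·(1−ν²)/E_s · I_f  ⇒  E_s = q·B·(1−ν²)·I_f / S_e.
E_s = 220 × 5.5 × 0.8631 × 1.21 / 0.11 = 11490 kPa

E_s ≈ 11500 kPa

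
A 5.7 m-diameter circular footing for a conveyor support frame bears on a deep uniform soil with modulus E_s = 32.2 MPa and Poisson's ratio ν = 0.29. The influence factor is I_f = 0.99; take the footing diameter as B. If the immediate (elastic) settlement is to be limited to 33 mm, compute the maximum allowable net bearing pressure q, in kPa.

q ≈ 206 kPa

E_s = 32.2 MPa = 32200 kPa.
S_e = q·B·(1−ν²)/E_s · I_f  ⇒  q = S_e·E_s / (B·(1−ν²)·I_f).
q = 0.033 × 32200 / (5.7 × 0.9159 × 0.99) = 205.6 kPa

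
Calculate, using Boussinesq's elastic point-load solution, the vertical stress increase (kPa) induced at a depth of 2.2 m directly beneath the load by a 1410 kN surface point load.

Δσ_z ≈ 139 kPa

Boussinesq vertical stress below a point load on an elastic half-space:
Δσ_z = 3P/(2πz²) · [1 + (r/z)²]^(−5/2)
r/z = 0/2.2 = 0; [1+(r/z)²]^(−5/2) = 1.
Δσ_z = 3×1410/(2π×2.2²) × 1 = 139.1 × 1 = 139.1 kPa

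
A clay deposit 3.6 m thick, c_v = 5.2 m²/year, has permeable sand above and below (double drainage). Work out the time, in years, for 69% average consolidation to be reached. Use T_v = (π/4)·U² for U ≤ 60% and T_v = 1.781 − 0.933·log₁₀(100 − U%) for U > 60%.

t ≈ 0.243 years

Drainage path length: H_d = H/2 = 1.8 m (double drainage).
U > 60%: T_v = 1.781 − 0.933·log₁₀(100 − 69) = 0.38956.
t = T_v·H_d²/c_v = 0.38956×1.8²/5.2 = 0.2427 years.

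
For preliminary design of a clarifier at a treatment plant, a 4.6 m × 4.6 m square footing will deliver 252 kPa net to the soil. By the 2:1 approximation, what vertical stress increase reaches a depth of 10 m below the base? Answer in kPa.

Δσ_z ≈ 25 kPa

By the 2:1 method the load spreads at 1 horizontal : 2 vertical, so at depth z the loaded area has grown by z in each plan dimension:
Δσ = qBL/((B+z)(L+z)) = 252×4.6×4.6/((4.6+10)(4.6+10)) = 25.016 kPa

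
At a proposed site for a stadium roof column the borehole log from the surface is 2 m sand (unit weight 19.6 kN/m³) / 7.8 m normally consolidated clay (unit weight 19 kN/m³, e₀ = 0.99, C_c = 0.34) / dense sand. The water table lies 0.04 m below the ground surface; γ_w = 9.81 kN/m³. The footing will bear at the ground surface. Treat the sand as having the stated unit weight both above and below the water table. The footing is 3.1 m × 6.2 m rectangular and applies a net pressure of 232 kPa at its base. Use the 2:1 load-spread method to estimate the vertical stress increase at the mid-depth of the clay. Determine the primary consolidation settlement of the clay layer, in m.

S_c ≈ 0.318 m

Mid-depth of clay below the ground surface: z = 2 + 7.8/2 = 5.9 m.
Total vertical stress at mid-clay: σ_v = 19.6×2 + 19×3.9 = 113.3 kPa.
Pore pressure: u = 9.81×(5.9 − 0.04) = 57.487 kPa.
Initial effective stress: σ'_0 = σ_v − u = 113.3 − 57.487 = 55.813 kPa.
Stress increase at mid-clay by the 2:1 spreading method:
Δσ = qBL/((B+z)(L+z)) = 232×3.1×6.2/((3.1+5.9)(6.2+5.9)) = 40.946 kPa
Final effective stress: σ'_f = σ'_0 + Δσ = 55.813 + 40.946 = 96.759 kPa.
Normally consolidated clay, so the full stress increment lies on the virgin compression line:
S_c = C_c·H/(1+e₀)·log₁₀(σ'_f/σ'_0) = 0.34×7.8/(1+0.99)×log₁₀(96.759/55.813)
    = 1.3327 × 0.23896 = 0.3185 m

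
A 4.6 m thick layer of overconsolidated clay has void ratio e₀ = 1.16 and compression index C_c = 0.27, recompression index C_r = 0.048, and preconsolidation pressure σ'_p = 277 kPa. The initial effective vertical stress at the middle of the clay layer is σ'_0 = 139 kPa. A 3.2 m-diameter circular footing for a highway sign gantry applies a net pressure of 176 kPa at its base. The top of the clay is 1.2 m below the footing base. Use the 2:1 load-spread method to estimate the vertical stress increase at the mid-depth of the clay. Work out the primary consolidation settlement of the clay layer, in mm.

S_c ≈ 11.3 mm

Mid-depth of clay below the footing base: z = 1.2 + 4.6/2 = 3.5 m.
Stress increase at mid-clay by the 2:1 spreading method:
Δσ ≈ qD²/(D+z)² = 176×3.2²/(3.2+3.5)² = 40.148 kPa
Final effective stress: σ'_f = 139 + 40.148 = 179.15 kPa.
σ'_f = 179.15 ≤ σ'_p = 277 kPa, so the clay remains overconsolidated and only the recompression index applies:
S_c = C_r·H/(1+e₀)·log₁₀(σ'_f/σ'_0) = 0.048×4.6/2.16×log₁₀(179.15/139)
    = 0.10222 × 0.1102 = 0.01126 m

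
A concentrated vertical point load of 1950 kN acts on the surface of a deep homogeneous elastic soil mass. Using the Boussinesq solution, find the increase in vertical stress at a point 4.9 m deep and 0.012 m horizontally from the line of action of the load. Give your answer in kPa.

Δσ_z ≈ 38.8 kPa

Boussinesq vertical stress below a point load on an elastic half-space:
Δσ_z = 3P/(2πz²) · [1 + (r/z)²]^(−5/2)
r/z = 0.012/4.9 = 0.002449; [1+(r/z)²]^(−5/2) = 0.99999.
Δσ_z = 3×1950/(2π×4.9²) × 0.99999 = 38.778 × 0.99999 = 38.78 kPa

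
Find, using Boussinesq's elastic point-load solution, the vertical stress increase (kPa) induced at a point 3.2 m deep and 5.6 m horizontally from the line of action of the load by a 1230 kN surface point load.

Boussinesq vertical stress below a point load on an elastic half-space:
Δσ_z = 3P/(2πz²) · [1 + (r/z)²]^(−5/2)
r/z = 5.6/3.2 = 1.75; [1+(r/z)²]^(−5/2) = 0.030062.
Δσ_z = 3×1230/(2π×3.2²) × 0.030062 = 57.352 × 0.030062 = 1.724 kPa

Δσ_z ≈ 1.72 kPa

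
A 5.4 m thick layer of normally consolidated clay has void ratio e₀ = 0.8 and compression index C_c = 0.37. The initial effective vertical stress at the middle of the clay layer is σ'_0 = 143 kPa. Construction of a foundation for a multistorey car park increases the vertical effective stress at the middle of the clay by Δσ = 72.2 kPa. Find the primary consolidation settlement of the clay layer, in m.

Final effective stress: σ'_f = σ'_0 + Δσ = 143 + 72.2 = 215.2 kPa.
Normally consolidated clay, so the full stress increment lies on the virgin compression line:
S_c = C_c·H/(1+e₀)·log₁₀(σ'_f/σ'_0) = 0.37×5.4/(1+0.8)×log₁₀(215.2/143)
    = 1.11 × 0.17751 = 0.197 m

S_c ≈ 0.197 m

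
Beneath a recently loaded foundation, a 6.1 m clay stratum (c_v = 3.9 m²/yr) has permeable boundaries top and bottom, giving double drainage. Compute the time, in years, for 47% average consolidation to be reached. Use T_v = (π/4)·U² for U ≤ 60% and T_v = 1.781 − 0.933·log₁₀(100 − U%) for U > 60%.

t ≈ 0.414 years

Drainage path length: H_d = H/2 = 3.05 m (double drainage).
U ≤ 60%: T_v = (π/4)·U² = (π/4)×0.47² = 0.17349.
t = T_v·H_d²/c_v = 0.17349×3.05²/3.9 = 0.4138 years.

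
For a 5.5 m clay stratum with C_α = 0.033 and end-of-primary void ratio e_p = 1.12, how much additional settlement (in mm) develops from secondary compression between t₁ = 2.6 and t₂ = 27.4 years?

Secondary compression: S_s = C_α·H/(1+e_p)·log₁₀(t₂/t₁)
S_s = 0.033×5.5/(1+1.12)×log₁₀(27.4/2.6)
    = 0.08561 × 1.023 = 0.08756 m

S_s ≈ 87.6 mm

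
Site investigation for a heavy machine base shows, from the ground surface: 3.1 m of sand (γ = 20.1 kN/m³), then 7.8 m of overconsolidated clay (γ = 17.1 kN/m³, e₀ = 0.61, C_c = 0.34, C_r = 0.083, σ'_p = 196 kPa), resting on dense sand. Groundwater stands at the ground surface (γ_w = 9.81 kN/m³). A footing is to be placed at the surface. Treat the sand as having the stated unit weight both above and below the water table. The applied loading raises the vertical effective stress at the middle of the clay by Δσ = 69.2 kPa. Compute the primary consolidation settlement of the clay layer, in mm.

S_c ≈ 133 mm

Mid-depth of clay below the ground surface: z = 3.1 + 7.8/2 = 7 m.
Total vertical stress at mid-clay: σ_v = 20.1×3.1 + 17.1×3.9 = 129 kPa.
Pore pressure: u = 9.81×(7 − 0) = 68.67 kPa.
Initial effective stress: σ'_0 = σ_v − u = 129 − 68.67 = 60.33 kPa.
Final effective stress: σ'_f = 60.33 + 69.2 = 129.53 kPa.
σ'_f = 129.53 ≤ σ'_p = 196 kPa, so the clay remains overconsolidated and only the recompression index applies:
S_c = C_r·H/(1+e₀)·log₁₀(σ'_f/σ'_0) = 0.083×7.8/1.61×log₁₀(129.53/60.33)
    = 0.40211 × 0.33184 = 0.1334 m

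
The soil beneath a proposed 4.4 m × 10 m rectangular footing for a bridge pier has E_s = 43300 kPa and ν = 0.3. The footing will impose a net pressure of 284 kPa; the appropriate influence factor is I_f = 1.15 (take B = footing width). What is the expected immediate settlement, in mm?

S_e ≈ 30.2 mm

Immediate (elastic) settlement: S_e = q·B·(1−ν²)/E_s · I_f.
S_e = 284 × 4.4 × (1 − 0.3²) / 43300 × 1.15
    = 284 × 4.4 × 0.91 / 43300 × 1.15
    = 0.0302 m = 30.2 mm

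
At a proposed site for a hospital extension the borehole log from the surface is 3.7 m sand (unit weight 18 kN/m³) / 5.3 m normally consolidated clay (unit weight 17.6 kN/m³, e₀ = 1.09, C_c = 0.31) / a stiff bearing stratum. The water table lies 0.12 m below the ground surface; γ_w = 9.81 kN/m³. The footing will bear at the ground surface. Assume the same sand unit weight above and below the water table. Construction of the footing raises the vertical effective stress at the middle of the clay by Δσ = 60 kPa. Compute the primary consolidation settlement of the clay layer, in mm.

S_c ≈ 262 mm

Mid-depth of clay below the ground surface: z = 3.7 + 5.3/2 = 6.35 m.
Total vertical stress at mid-clay: σ_v = 18×3.7 + 17.6×2.65 = 113.24 kPa.
Pore pressure: u = 9.81×(6.35 − 0.12) = 61.116 kPa.
Initial effective stress: σ'_0 = σ_v − u = 113.24 − 61.116 = 52.124 kPa.
Final effective stress: σ'_f = σ'_0 + Δσ = 52.124 + 60 = 112.12 kPa.
Normally consolidated clay, so the full stress increment lies on the virgin compression line:
S_c = C_c·H/(1+e₀)·log₁₀(σ'_f/σ'_0) = 0.31×5.3/(1+1.09)×log₁₀(112.12/52.124)
    = 0.78612 × 0.33265 = 0.2615 m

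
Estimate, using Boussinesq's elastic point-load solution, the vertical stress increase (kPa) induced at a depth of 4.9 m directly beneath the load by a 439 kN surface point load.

Δσ_z ≈ 8.73 kPa

Boussinesq vertical stress below a point load on an elastic half-space:
Δσ_z = 3P/(2πz²) · [1 + (r/z)²]^(−5/2)
r/z = 0/4.9 = 0; [1+(r/z)²]^(−5/2) = 1.
Δσ_z = 3×439/(2π×4.9²) × 1 = 8.73 × 1 = 8.73 kPa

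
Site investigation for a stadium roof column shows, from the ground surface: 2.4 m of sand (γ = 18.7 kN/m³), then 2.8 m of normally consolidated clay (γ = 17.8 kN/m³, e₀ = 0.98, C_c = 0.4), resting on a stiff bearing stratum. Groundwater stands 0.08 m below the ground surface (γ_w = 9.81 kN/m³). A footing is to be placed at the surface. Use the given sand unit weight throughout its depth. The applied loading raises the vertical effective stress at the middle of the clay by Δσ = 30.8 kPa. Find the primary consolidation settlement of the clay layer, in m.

S_c ≈ 0.161 m

Mid-depth of clay below the ground surface: z = 2.4 + 2.8/2 = 3.8 m.
Total vertical stress at mid-clay: σ_v = 18.7×2.4 + 17.8×1.4 = 69.8 kPa.
Pore pressure: u = 9.81×(3.8 − 0.08) = 36.493 kPa.
Initial effective stress: σ'_0 = σ_v − u = 69.8 − 36.493 = 33.307 kPa.
Final effective stress: σ'_f = σ'_0 + Δσ = 33.307 + 30.8 = 64.107 kPa.
Normally consolidated clay, so the full stress increment lies on the virgin compression line:
S_c = C_c·H/(1+e₀)·log₁₀(σ'_f/σ'_0) = 0.4×2.8/(1+0.98)×log₁₀(64.107/33.307)
    = 0.56566 × 0.28437 = 0.1609 m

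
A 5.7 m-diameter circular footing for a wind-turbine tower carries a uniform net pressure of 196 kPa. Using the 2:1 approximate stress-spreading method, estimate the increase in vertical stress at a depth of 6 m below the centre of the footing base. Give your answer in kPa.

By the 2:1 method the load spreads at 1 horizontal : 2 vertical, so at depth z the loaded area has grown by z in each plan dimension:
Δσ ≈ qD²/(D+z)² = 196×5.7²/(5.7+6)² = 46.519 kPa

Δσ_z ≈ 46.5 kPa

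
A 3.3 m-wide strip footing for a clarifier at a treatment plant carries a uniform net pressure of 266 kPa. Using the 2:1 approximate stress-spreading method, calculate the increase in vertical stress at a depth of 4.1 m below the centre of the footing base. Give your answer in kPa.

Δσ_z ≈ 119 kPa

By the 2:1 method the load spreads at 1 horizontal : 2 vertical, so at depth z the loaded area has grown by z in each plan dimension:
Δσ = qB/(B+z) = 266×3.3/(3.3+4.1) = 118.62 kPa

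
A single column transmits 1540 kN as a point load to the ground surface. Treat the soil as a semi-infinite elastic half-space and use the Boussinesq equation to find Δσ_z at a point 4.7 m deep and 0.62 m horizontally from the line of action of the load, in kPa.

Δσ_z ≈ 31.9 kPa

Boussinesq vertical stress below a point load on an elastic half-space:
Δσ_z = 3P/(2πz²) · [1 + (r/z)²]^(−5/2)
r/z = 0.62/4.7 = 0.13191; [1+(r/z)²]^(−5/2) = 0.95779.
Δσ_z = 3×1540/(2π×4.7²) × 0.95779 = 33.286 × 0.95779 = 31.88 kPa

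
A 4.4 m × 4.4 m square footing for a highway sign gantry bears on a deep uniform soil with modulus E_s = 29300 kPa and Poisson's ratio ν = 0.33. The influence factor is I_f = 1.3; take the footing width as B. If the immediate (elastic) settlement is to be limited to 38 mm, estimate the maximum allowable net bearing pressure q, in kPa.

q ≈ 218 kPa

S_e = q·B·(1−ν²)/E_s · I_f  ⇒  q = S_e·E_s / (B·(1−ν²)·I_f).
q = 0.038 × 29300 / (4.4 × 0.8911 × 1.3) = 218.4 kPa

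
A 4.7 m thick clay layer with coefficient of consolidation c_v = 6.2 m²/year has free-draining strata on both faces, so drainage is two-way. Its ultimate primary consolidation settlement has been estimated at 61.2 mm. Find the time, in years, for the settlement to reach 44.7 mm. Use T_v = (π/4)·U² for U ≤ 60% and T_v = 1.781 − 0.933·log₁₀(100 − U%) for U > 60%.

t ≈ 0.397 years

Drainage path length: H_d = H/2 = 2.35 m (double drainage).
U = S(t)/S_ult = 44.7/61.2 = 0.7304.
U > 60%: T_v = 1.781 − 0.933·log₁₀(100 − 73.039) = 0.44613.
t = T_v·H_d²/c_v = 0.44613×2.35²/6.2 = 0.3974 years.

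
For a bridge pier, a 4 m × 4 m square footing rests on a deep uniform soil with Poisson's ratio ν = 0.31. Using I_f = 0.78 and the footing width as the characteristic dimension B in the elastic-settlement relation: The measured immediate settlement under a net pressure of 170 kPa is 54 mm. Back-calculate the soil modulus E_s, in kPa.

S_e = q·B·(1−ν²)/E_s · I_f  ⇒  E_s = q·B·(1−ν²)·I_f / S_e.
E_s = 170 × 4 × 0.9039 × 0.78 / 0.054 = 8878 kPa

E_s ≈ 8880 kPa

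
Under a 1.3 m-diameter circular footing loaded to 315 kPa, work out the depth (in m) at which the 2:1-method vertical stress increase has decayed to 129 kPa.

2:1 spreading — at depth z the loaded area has grown by z in each plan dimension:
qD²/(D+z)² = Δσ_z ⇒ z = D(√(q/Δσ_z) − 1) = 1.3×(√(315/129) − 1) = 0.7314 m

z ≈ 0.731 m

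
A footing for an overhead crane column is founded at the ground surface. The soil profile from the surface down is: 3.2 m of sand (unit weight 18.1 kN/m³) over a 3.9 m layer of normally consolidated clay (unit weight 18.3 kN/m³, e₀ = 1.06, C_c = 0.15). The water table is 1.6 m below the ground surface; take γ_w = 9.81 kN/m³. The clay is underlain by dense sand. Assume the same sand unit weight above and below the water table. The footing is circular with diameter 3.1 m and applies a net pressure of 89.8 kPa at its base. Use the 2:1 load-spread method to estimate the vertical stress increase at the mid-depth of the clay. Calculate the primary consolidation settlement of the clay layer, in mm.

S_c ≈ 24.1 mm

Mid-depth of clay below the ground surface: z = 3.2 + 3.9/2 = 5.15 m.
Total vertical stress at mid-clay: σ_v = 18.1×3.2 + 18.3×1.95 = 93.605 kPa.
Pore pressure: u = 9.81×(5.15 − 1.6) = 34.825 kPa.
Initial effective stress: σ'_0 = σ_v − u = 93.605 − 34.825 = 58.78 kPa.
Stress increase at mid-clay by the 2:1 spreading method:
Δσ ≈ qD²/(D+z)² = 89.8×3.1²/(3.1+5.15)² = 12.679 kPa
Final effective stress: σ'_f = σ'_0 + Δσ = 58.78 + 12.679 = 71.459 kPa.
Normally consolidated clay, so the full stress increment lies on the virgin compression line:
S_c = C_c·H/(1+e₀)·log₁₀(σ'_f/σ'_0) = 0.15×3.9/(1+1.06)×log₁₀(71.459/58.78)
    = 0.28398 × 0.084827 = 0.02409 m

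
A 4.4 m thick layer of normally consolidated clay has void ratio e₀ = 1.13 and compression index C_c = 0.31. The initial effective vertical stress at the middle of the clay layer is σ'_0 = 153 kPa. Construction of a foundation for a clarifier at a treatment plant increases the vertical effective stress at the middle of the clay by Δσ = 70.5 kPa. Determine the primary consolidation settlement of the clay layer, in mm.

S_c ≈ 105 mm

Final effective stress: σ'_f = σ'_0 + Δσ = 153 + 70.5 = 223.5 kPa.
Normally consolidated clay, so the full stress increment lies on the virgin compression line:
S_c = C_c·H/(1+e₀)·log₁₀(σ'_f/σ'_0) = 0.31×4.4/(1+1.13)×log₁₀(223.5/153)
    = 0.64038 × 0.16459 = 0.1054 m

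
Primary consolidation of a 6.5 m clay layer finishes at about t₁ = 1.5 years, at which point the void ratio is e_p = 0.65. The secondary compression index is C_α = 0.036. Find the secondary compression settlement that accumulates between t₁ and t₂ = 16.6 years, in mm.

S_s ≈ 148 mm

Secondary compression: S_s = C_α·H/(1+e_p)·log₁₀(t₂/t₁)
S_s = 0.036×6.5/(1+0.65)×log₁₀(16.6/1.5)
    = 0.1418 × 1.044 = 0.1481 m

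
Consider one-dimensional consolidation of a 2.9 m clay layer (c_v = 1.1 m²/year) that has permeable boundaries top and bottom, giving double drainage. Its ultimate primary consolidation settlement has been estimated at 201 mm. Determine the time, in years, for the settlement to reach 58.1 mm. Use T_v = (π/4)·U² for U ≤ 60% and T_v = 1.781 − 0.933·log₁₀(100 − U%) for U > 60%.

Drainage path length: H_d = H/2 = 1.45 m (double drainage).
U = S(t)/S_ult = 58.1/201 = 0.2891.
U ≤ 60%: T_v = (π/4)·U² = (π/4)×0.28905² = 0.065622.
t = T_v·H_d²/c_v = 0.065622×1.45²/1.1 = 0.1254 years.

t ≈ 0.125 years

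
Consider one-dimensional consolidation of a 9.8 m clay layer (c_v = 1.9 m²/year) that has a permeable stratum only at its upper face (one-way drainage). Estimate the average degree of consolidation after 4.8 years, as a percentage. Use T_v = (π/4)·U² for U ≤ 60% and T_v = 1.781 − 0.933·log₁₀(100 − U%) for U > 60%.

U ≈ 34.8 %

Drainage path length: H_d = H = 9.8 m (single drainage).
T_v = c_v·t/H_d² = 1.9×4.8/9.8² = 0.09496.
T_v = 0.09496 corresponds to the U ≤ 60% branch:
U = √(4T_v/π) = 0.3477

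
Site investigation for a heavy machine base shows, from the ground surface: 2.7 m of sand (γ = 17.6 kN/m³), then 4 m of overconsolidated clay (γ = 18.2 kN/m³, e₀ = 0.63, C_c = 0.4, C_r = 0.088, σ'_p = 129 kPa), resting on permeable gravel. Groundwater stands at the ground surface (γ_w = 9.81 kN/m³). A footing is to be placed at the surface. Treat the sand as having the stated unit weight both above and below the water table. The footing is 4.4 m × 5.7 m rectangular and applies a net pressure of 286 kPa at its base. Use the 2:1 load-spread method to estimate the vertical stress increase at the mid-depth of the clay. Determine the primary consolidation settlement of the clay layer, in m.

Mid-depth of clay below the ground surface: z = 2.7 + 4/2 = 4.7 m.
Total vertical stress at mid-clay: σ_v = 17.6×2.7 + 18.2×2 = 83.92 kPa.
Pore pressure: u = 9.81×(4.7 − 0) = 46.107 kPa.
Initial effective stress: σ'_0 = σ_v − u = 83.92 − 46.107 = 37.813 kPa.
Stress increase at mid-clay by the 2:1 spreading method:
Δσ = qBL/((B+z)(L+z)) = 286×4.4×5.7/((4.4+4.7)(5.7+4.7)) = 75.791 kPa
Final effective stress: σ'_f = 37.813 + 75.791 = 113.6 kPa.
σ'_f = 113.6 ≤ σ'_p = 129 kPa, so the clay remains overconsolidated and only the recompression index applies:
S_c = C_r·H/(1+e₀)·log₁₀(σ'_f/σ'_0) = 0.088×4/1.63×log₁₀(113.6/37.813)
    = 0.21595 × 0.47774 = 0.1032 m

S_c ≈ 0.103 m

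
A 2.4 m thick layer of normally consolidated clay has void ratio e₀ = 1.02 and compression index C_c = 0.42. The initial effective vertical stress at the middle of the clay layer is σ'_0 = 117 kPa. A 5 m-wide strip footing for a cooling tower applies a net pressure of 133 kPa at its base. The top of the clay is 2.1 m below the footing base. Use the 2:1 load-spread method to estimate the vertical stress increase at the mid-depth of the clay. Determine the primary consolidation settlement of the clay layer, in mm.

S_c ≈ 113 mm

Mid-depth of clay below the footing base: z = 2.1 + 2.4/2 = 3.3 m.
Stress increase at mid-clay by the 2:1 spreading method:
Δσ = qB/(B+z) = 133×5/(5+3.3) = 80.12 kPa
Final effective stress: σ'_f = σ'_0 + Δσ = 117 + 80.12 = 197.12 kPa.
Normally consolidated clay, so the full stress increment lies on the virgin compression line:
S_c = C_c·H/(1+e₀)·log₁₀(σ'_f/σ'_0) = 0.42×2.4/(1+1.02)×log₁₀(197.12/117)
    = 0.49901 × 0.22654 = 0.113 m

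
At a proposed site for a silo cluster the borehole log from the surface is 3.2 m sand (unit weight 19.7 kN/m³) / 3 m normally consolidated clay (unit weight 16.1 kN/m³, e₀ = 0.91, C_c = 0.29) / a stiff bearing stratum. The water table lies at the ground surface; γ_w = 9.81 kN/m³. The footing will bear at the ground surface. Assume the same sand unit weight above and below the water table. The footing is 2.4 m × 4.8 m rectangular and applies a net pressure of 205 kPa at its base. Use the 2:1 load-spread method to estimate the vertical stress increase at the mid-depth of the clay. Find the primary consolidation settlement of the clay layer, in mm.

S_c ≈ 122 mm

Mid-depth of clay below the ground surface: z = 3.2 + 3/2 = 4.7 m.
Total vertical stress at mid-clay: σ_v = 19.7×3.2 + 16.1×1.5 = 87.19 kPa.
Pore pressure: u = 9.81×(4.7 − 0) = 46.107 kPa.
Initial effective stress: σ'_0 = σ_v − u = 87.19 − 46.107 = 41.083 kPa.
Stress increase at mid-clay by the 2:1 spreading method:
Δσ = qBL/((B+z)(L+z)) = 205×2.4×4.8/((2.4+4.7)(4.8+4.7)) = 35.013 kPa
Final effective stress: σ'_f = σ'_0 + Δσ = 41.083 + 35.013 = 76.096 kPa.
Normally consolidated clay, so the full stress increment lies on the virgin compression line:
S_c = C_c·H/(1+e₀)·log₁₀(σ'_f/σ'_0) = 0.29×3/(1+0.91)×log₁₀(76.096/41.083)
    = 0.4555 × 0.2677 = 0.1219 m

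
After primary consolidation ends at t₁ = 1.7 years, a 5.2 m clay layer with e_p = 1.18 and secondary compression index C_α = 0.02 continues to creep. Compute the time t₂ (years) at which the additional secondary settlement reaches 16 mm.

S_s = C_α·H/(1+e_p)·log₁₀(t₂/t₁) ⇒ log₁₀(t₂/t₁) = S_s·(1+e_p)/(C_α·H).
log₁₀(t₂/t₁) = 0.016 × (1+1.18) / (0.02×5.2) = 0.3354
t₂ = t₁ × 10^0.3354 = 1.7 × 2.165 = 3.68 years

t₂ ≈ 3.68 years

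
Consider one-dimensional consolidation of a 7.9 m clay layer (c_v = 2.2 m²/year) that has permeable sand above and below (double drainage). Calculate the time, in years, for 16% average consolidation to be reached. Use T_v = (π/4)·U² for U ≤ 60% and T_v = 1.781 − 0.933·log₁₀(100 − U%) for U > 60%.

t ≈ 0.143 years

Drainage path length: H_d = H/2 = 3.95 m (double drainage).
U ≤ 60%: T_v = (π/4)·U² = (π/4)×0.16² = 0.020106.
t = T_v·H_d²/c_v = 0.020106×3.95²/2.2 = 0.1426 years.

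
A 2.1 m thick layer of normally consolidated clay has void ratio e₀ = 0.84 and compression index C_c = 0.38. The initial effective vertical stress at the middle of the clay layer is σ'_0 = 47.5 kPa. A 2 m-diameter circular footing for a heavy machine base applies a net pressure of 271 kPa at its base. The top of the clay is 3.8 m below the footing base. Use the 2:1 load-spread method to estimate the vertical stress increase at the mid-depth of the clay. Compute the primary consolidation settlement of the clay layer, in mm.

Mid-depth of clay below the footing base: z = 3.8 + 2.1/2 = 4.85 m.
Stress increase at mid-clay by the 2:1 spreading method:
Δσ ≈ qD²/(D+z)² = 271×2²/(2+4.85)² = 23.102 kPa
Final effective stress: σ'_f = σ'_0 + Δσ = 47.5 + 23.102 = 70.602 kPa.
Normally consolidated clay, so the full stress increment lies on the virgin compression line:
S_c = C_c·H/(1+e₀)·log₁₀(σ'_f/σ'_0) = 0.38×2.1/(1+0.84)×log₁₀(70.602/47.5)
    = 0.4337 × 0.17212 = 0.07465 m

S_c ≈ 74.6 mm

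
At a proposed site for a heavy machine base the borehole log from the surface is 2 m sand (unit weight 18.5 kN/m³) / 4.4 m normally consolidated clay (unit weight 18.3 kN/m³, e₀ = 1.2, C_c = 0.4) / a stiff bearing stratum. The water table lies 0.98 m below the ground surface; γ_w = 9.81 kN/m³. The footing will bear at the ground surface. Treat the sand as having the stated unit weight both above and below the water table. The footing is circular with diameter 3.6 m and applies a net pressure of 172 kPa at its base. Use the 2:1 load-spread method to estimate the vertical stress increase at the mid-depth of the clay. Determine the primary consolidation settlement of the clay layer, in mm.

S_c ≈ 205 mm

Mid-depth of clay below the ground surface: z = 2 + 4.4/2 = 4.2 m.
Total vertical stress at mid-clay: σ_v = 18.5×2 + 18.3×2.2 = 77.26 kPa.
Pore pressure: u = 9.81×(4.2 − 0.98) = 31.588 kPa.
Initial effective stress: σ'_0 = σ_v − u = 77.26 − 31.588 = 45.672 kPa.
Stress increase at mid-clay by the 2:1 spreading method:
Δσ ≈ qD²/(D+z)² = 172×3.6²/(3.6+4.2)² = 36.639 kPa
Final effective stress: σ'_f = σ'_0 + Δσ = 45.672 + 36.639 = 82.311 kPa.
Normally consolidated clay, so the full stress increment lies on the virgin compression line:
S_c = C_c·H/(1+e₀)·log₁₀(σ'_f/σ'_0) = 0.4×4.4/(1+1.2)×log₁₀(82.311/45.672)
    = 0.8 × 0.25581 = 0.2046 m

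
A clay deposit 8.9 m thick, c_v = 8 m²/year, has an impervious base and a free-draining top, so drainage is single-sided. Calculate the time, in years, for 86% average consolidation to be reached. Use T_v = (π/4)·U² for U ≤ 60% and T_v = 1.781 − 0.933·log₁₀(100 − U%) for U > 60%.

Drainage path length: H_d = H = 8.9 m (single drainage).
U > 60%: T_v = 1.781 − 0.933·log₁₀(100 − 86) = 0.71166.
t = T_v·H_d²/c_v = 0.71166×8.9²/8 = 7.046 years.

t ≈ 7.05 years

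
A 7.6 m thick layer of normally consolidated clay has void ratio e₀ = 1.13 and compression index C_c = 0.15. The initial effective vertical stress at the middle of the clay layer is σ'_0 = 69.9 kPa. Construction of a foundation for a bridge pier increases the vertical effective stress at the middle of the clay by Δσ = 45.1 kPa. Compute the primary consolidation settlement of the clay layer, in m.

Final effective stress: σ'_f = σ'_0 + Δσ = 69.9 + 45.1 = 115 kPa.
Normally consolidated clay, so the full stress increment lies on the virgin compression line:
S_c = C_c·H/(1+e₀)·log₁₀(σ'_f/σ'_0) = 0.15×7.6/(1+1.13)×log₁₀(115/69.9)
    = 0.53521 × 0.21622 = 0.1157 m

S_c ≈ 0.116 m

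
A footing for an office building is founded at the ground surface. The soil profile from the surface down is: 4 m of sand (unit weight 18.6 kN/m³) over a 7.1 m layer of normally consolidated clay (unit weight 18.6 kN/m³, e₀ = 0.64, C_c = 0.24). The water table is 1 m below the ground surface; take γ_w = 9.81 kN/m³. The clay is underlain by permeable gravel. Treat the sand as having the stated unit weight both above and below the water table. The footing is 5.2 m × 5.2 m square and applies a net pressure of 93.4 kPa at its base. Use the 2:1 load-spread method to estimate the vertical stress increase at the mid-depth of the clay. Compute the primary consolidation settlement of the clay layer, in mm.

S_c ≈ 83.8 mm

Mid-depth of clay below the ground surface: z = 4 + 7.1/2 = 7.55 m.
Total vertical stress at mid-clay: σ_v = 18.6×4 + 18.6×3.55 = 140.43 kPa.
Pore pressure: u = 9.81×(7.55 − 1) = 64.255 kPa.
Initial effective stress: σ'_0 = σ_v − u = 140.43 − 64.255 = 76.175 kPa.
Stress increase at mid-clay by the 2:1 spreading method:
Δσ = qBL/((B+z)(L+z)) = 93.4×5.2×5.2/((5.2+7.55)(5.2+7.55)) = 15.536 kPa
Final effective stress: σ'_f = σ'_0 + Δσ = 76.175 + 15.536 = 91.711 kPa.
Normally consolidated clay, so the full stress increment lies on the virgin compression line:
S_c = C_c·H/(1+e₀)·log₁₀(σ'_f/σ'_0) = 0.24×7.1/(1+0.64)×log₁₀(91.711/76.175)
    = 1.039 × 0.080609 = 0.08375 m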